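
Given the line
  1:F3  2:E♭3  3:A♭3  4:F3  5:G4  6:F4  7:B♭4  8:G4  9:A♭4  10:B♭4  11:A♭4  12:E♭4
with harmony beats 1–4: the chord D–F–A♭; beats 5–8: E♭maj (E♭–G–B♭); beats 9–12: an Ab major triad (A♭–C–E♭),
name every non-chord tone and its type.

E♭3 (beat 2) — escape tone; F4 (beat 6) — escape tone; B♭4 (beat 10) — neighbor tone.

The harmony at that moment is D diminished triad (D, F, A♭); E♭3 is not a chord tone.
It is approached by step down from F3 and left by leap up to A♭3.
Step in, leap out — an escape tone.
The harmony at that moment is E♭ major triad (E♭, G, B♭); F4 is not a chord tone.
It is approached by step down from G4 and left by leap up to B♭4.
Step in, leap out — an escape tone.
The harmony at that moment is A♭ major triad (A♭, C, E♭); B♭4 is not a chord tone.
It is approached by step up from A♭4 and left by step down to A♭4.
Step away and step back to the same note — a neighbor tone (upper neighbor).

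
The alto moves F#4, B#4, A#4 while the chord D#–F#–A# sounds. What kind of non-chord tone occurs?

The harmony at that moment is D# minor triad (D#, F#, A#); B#4 is not a chord tone.
It is approached by leap up from F#4 and left by step down to A#4.
Leap in, step out — an appoggiatura.

B#4 is an appoggiatura.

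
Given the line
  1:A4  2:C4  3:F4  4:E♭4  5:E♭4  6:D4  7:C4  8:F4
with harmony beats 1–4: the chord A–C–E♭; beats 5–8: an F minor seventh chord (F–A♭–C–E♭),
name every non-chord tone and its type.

The harmony at that moment is A diminished triad (A, C, E♭); F4 is not a chord tone.
It is approached by leap up from C4 and left by step down to E♭4.
Leap in, step out — an appoggiatura.
The harmony at that moment is F minor seventh chord (F, A♭, C, E♭); D4 is not a chord tone.
It is approached by step down from E♭4 and left by step down to C4.
Step in, step out in the same direction — a passing tone.

F4 (beat 3) — appoggiatura; D4 (beat 6) — passing tone.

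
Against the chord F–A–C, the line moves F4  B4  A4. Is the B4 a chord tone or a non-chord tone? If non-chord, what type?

The harmony at that moment is F major triad (F, A, C); B4 is not a chord tone.
It is approached by leap up from F4 and left by step down to A4.
Leap in, step out — an appoggiatura.

Non-chord tone — an appoggiatura.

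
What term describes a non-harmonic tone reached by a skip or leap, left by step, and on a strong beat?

Approach: by leap. Departure: by step. Metric position: strong.
Leap in, step out, in a metrically strong position — an appoggiatura. (It is the mirror image of the escape tone, which steps in and leaps out from a weak position.)

Appoggiatura.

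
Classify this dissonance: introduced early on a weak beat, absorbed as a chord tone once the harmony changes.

Anticipation.

Approach: ahead of the chord change (typically by step), so it is dissonant against the current harmony. Departure: none — the same pitch is restated or held and is a chord tone of the new harmony.
Dissonant first, consonant once the harmony catches up: the note simply arrives early — an anticipation. (The reverse timing, consonant first and dissonant after the change, would be a suspension or retardation.)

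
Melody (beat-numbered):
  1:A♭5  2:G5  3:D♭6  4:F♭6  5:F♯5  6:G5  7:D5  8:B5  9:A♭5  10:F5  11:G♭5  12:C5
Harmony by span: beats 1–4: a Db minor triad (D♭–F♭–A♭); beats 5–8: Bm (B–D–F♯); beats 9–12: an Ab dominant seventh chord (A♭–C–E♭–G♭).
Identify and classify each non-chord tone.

G5 (beat 2) — escape tone; G5 (beat 6) — escape tone; F5 (beat 10) — appoggiatura.

The harmony at that moment is D♭ minor triad (D♭, F♭, A♭); G5 is not a chord tone.
It is approached by step down from A♭5 and left by leap up to D♭6.
Step in, leap out — an escape tone.
The harmony at that moment is B minor triad (B, D, F♯); G5 is not a chord tone.
It is approached by step up from F♯5 and left by leap down to D5.
Step in, leap out — an escape tone.
The harmony at that moment is A♭ dominant seventh chord (A♭, C, E♭, G♭); F5 is not a chord tone.
It is approached by leap down from A♭5 and left by step up to G♭5.
Leap in, step out — an appoggiatura.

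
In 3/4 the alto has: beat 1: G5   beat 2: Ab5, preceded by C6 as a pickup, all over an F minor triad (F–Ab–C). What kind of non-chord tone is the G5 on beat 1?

The harmony at that moment is F minor triad (F, Ab, C); G5 is not a chord tone.
It is approached by leap down from C6 and left by step up to Ab5.
Leap in, step out, metrically accented — an appoggiatura.

Appoggiatura.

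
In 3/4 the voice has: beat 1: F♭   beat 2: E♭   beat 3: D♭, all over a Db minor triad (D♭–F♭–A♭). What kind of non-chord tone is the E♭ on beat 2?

The harmony at that moment is D♭ minor triad (D♭, F♭, A♭); E♭ is not a chord tone.
It is approached by step down from F♭ and left by step down to D♭.
Step in, step out in the same direction — a passing tone.

Passing tone.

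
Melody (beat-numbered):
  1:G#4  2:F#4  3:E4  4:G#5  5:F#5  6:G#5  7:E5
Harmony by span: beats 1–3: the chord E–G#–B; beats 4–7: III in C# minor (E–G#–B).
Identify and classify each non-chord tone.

The harmony at that moment is E major triad (E, G#, B); F#4 is not a chord tone.
It is approached by step down from G#4 and left by step down to E4.
Step in, step out in the same direction — a passing tone.
The harmony at that moment is E major triad (E, G#, B); F#5 is not a chord tone.
It is approached by step down from G#5 and left by step up to G#5.
Step away and step back to the same note — a neighbor tone (lower neighbor).

F#4 (beat 2) — passing tone; F#5 (beat 5) — neighbor tone.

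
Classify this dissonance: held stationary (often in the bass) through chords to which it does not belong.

Approach: none. Departure: none — a single pitch is sustained while the chords change around it, passing through harmonies that do not contain it.
No melodic motion at all; the dissonance is created entirely by the moving harmonies against the stationary note — a pedal tone (pedal point).

Pedal tone.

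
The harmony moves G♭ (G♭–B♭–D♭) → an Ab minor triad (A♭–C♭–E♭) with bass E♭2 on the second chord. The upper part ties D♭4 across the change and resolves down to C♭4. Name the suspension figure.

At the second chord the bass is E♭2. The suspended D♭4 lies a seventh above the bass; after resolving down by step to C♭4, the interval above the bass becomes a sixth.
Suspension figures are named by those two intervals: 7–6.

7–6 suspension.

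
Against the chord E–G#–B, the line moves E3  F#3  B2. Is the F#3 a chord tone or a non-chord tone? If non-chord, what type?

Non-chord tone — an escape tone.

The harmony at that moment is E major triad (E, G#, B); F#3 is not a chord tone.
It is approached by step up from E3 and left by leap down to B2.
Step in, leap out — an escape tone.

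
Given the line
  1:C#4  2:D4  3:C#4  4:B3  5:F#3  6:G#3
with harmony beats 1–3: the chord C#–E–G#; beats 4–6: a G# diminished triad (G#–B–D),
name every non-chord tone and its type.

The harmony at that moment is C# minor triad (C#, E, G#); D4 is not a chord tone.
It is approached by step up from C#4 and left by step down to C#4.
Step away and step back to the same note — a neighbor tone (upper neighbor).
The harmony at that moment is G# diminished triad (G#, B, D); F#3 is not a chord tone.
It is approached by leap down from B3 and left by step up to G#3.
Leap in, step out — an appoggiatura.

D4 (beat 2) — neighbor tone; F#3 (beat 5) — appoggiatura.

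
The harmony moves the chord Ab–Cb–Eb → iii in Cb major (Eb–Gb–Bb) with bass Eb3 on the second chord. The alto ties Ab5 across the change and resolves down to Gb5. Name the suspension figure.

4–3 suspension.

At the second chord the bass is Eb3. The suspended Ab5 lies a fourth above the bass; after resolving down by step to Gb5, the interval above the bass becomes a third.
Suspension figures are named by those two intervals: 4–3.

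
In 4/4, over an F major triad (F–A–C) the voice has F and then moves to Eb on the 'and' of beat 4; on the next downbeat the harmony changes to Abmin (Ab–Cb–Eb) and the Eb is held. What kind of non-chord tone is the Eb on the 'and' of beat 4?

Anticipation.

The harmony at that moment is F major triad (F, A, C); Eb is not a chord tone.
It is approached by step down from F and then sustained as the same pitch into the next harmony.
Arriving early and becoming a chord tone when the harmony changes — an anticipation.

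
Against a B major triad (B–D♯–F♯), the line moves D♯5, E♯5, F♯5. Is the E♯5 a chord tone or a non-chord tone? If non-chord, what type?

Non-chord tone — a passing tone.

The harmony at that moment is B major triad (B, D♯, F♯); E♯5 is not a chord tone.
It is approached by step up from D♯5 and left by step up to F♯5.
Step in, step out in the same direction — a passing tone.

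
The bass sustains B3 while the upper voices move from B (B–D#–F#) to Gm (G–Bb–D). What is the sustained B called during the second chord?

Pedal tone (pedal point).

The harmony at that moment is G minor triad (G, Bb, D); B3 is not a chord tone.
It is held over (the same pitch as the preceding B3) and then sustained as the same pitch into the next harmony.
Sustained through a change of harmony — a pedal tone.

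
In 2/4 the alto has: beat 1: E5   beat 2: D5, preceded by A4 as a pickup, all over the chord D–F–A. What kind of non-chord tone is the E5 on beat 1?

The harmony at that moment is D minor triad (D, F, A); E5 is not a chord tone.
It is approached by leap up from A4 and left by step down to D5.
Leap in, step out, metrically accented — an appoggiatura.

Appoggiatura.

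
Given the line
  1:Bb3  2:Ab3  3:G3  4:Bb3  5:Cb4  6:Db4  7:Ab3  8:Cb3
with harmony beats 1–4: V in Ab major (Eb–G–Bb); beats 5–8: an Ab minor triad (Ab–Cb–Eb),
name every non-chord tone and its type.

The harmony at that moment is Eb major triad (Eb, G, Bb); Ab3 is not a chord tone.
It is approached by step down from Bb3 and left by step down to G3.
Step in, step out in the same direction — a passing tone.
The harmony at that moment is Ab minor triad (Ab, Cb, Eb); Db4 is not a chord tone.
It is approached by step up from Cb4 and left by leap down to Ab3.
Step in, leap out — an escape tone.

Ab3 (beat 2) — passing tone; Db4 (beat 6) — escape tone.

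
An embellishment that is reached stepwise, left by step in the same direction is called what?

Passing tone.

Approach: by step. Departure: by step, continuing in the same direction.
Stepwise on both sides with no change of direction means the note fills in the space between two different chord tones — a passing tone. (Had it turned back to its starting note it would be a neighbor tone instead.)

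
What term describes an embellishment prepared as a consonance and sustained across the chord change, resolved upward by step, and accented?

Retardation.

Approach: by preparation — the pitch is first a chord tone, then held (tied or repeated) while the harmony changes under it. Departure: up by step. Metric position: strong.
A prepared dissonance that resolves upward by step — a retardation. (The same figure resolving downward would be a suspension.)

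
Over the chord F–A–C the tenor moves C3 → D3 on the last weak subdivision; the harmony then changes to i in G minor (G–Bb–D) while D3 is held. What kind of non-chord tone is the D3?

D3 is an anticipation.

The harmony at that moment is F major triad (F, A, C); D3 is not a chord tone.
It is approached by step up from C3 and then sustained as the same pitch into the next harmony.
Arriving early and becoming a chord tone when the harmony changes — an anticipation.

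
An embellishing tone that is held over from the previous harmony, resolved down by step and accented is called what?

Suspension.

Approach: by preparation — the pitch is first a chord tone, then held (tied or repeated) while the harmony changes under it. Departure: down by step. Metric position: strong.
A prepared dissonance that resolves downward by step — a suspension. (The same figure resolving upward would be a retardation.)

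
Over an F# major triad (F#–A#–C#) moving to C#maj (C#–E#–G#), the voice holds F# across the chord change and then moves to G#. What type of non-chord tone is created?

The harmony at that moment is C# major triad (C#, E#, G#); F# is not a chord tone.
It is held over (the same pitch as the preceding F#) and left by step up to G#.
Held over from the previous chord and resolving up by step — a retardation.

F# is a retardation.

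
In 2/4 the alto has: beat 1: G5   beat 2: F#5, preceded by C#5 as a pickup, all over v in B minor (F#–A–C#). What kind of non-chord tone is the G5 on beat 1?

Appoggiatura.

The harmony at that moment is F# minor triad (F#, A, C#); G5 is not a chord tone.
It is approached by leap up from C#5 and left by step down to F#5.
Leap in, step out, metrically accented — an appoggiatura.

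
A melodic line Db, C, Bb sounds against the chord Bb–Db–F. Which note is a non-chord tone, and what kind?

C is a passing tone.

The harmony at that moment is Bb minor triad (Bb, Db, F); C is not a chord tone.
It is approached by step down from Db and left by step down to Bb.
Step in, step out in the same direction — a passing tone.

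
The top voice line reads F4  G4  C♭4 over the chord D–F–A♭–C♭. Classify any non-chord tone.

G4 is an escape tone.

The harmony at that moment is D diminished seventh chord (D, F, A♭, C♭); G4 is not a chord tone.
It is approached by step up from F4 and left by leap down to C♭4.
Step in, leap out — an escape tone.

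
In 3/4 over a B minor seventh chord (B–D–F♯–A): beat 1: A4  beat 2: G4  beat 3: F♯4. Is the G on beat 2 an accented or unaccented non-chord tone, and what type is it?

Unaccented passing tone.

The harmony at that moment is B minor seventh chord (B, D, F♯, A); G4 is not a chord tone.
It is approached by step down from A4 and left by step down to F♯4.
Step in, step out in the same direction — a passing tone.
It falls on a weak beat, so it is unaccented.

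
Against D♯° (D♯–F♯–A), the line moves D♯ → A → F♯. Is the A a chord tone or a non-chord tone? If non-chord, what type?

Chord tone (the fifth of D# diminished triad).

D# diminished triad contains D♯, F♯, A; A is the fifth, so it is a chord tone.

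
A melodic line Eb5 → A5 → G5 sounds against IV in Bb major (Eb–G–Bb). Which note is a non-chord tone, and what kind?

A5 is an appoggiatura.

The harmony at that moment is Eb major triad (Eb, G, Bb); A5 is not a chord tone.
It is approached by leap up from Eb5 and left by step down to G5.
Leap in, step out — an appoggiatura.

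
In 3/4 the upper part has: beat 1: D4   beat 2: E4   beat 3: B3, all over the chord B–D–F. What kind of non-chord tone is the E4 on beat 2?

The harmony at that moment is B diminished triad (B, D, F); E4 is not a chord tone.
It is approached by step up from D4 and left by leap down to B3.
Step in, leap out, on a weak beat — an escape tone.

Escape tone.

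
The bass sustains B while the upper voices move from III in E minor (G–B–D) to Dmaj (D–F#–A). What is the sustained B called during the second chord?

The harmony at that moment is D major triad (D, F#, A); B is not a chord tone.
It is held over (the same pitch as the preceding B) and then sustained as the same pitch into the next harmony.
Sustained through a change of harmony — a pedal tone.

Pedal tone (pedal point).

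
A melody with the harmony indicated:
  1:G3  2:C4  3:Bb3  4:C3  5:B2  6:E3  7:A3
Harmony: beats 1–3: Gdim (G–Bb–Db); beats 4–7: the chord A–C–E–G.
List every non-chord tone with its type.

The harmony at that moment is G diminished triad (G, Bb, Db); C4 is not a chord tone.
It is approached by leap up from G3 and left by step down to Bb3.
Leap in, step out — an appoggiatura.
The harmony at that moment is A minor seventh chord (A, C, E, G); B2 is not a chord tone.
It is approached by step down from C3 and left by leap up to E3.
Step in, leap out — an escape tone.

C4 (beat 2) — appoggiatura; B2 (beat 5) — escape tone.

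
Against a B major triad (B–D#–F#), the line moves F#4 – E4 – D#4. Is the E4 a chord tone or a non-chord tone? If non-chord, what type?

The harmony at that moment is B major triad (B, D#, F#); E4 is not a chord tone.
It is approached by step down from F#4 and left by step down to D#4.
Step in, step out in the same direction — a passing tone.

Non-chord tone — a passing tone.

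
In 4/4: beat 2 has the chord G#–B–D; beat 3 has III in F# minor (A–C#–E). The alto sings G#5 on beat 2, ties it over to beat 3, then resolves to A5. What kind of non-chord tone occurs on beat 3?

Retardation.

The harmony at that moment is A major triad (A, C#, E); G#5 is not a chord tone.
It is held over (the same pitch as the preceding G#5) and left by step up to A5.
Held over from the previous chord and resolving up by step — a retardation.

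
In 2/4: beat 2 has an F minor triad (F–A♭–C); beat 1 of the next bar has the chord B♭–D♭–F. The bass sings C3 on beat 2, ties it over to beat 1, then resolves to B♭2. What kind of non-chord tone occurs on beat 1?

The harmony at that moment is B♭ minor triad (B♭, D♭, F); C3 is not a chord tone.
It is held over (the same pitch as the preceding C3) and left by step down to B♭2.
Held over from the previous chord and resolving down by step — a suspension.

Suspension.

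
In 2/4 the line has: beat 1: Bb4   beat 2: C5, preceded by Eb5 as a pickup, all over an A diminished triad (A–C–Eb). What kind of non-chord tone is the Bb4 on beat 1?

The harmony at that moment is A diminished triad (A, C, Eb); Bb4 is not a chord tone.
It is approached by leap down from Eb5 and left by step up to C5.
Leap in, step out, metrically accented — an appoggiatura.

Appoggiatura.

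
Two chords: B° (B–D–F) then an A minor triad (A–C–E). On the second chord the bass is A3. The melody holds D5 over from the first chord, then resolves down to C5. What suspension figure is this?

At the second chord the bass is A3. The suspended D5 lies a fourth above the bass; after resolving down by step to C5, the interval above the bass becomes a third.
Suspension figures are named by those two intervals: 4–3.

4–3 suspension.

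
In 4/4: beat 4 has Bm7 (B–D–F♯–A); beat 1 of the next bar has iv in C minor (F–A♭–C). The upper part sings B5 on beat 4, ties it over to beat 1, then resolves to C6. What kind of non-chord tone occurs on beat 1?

The harmony at that moment is F minor triad (F, A♭, C); B5 is not a chord tone.
It is held over (the same pitch as the preceding B5) and left by step up to C6.
Held over from the previous chord and resolving up by step — a retardation.

Retardation.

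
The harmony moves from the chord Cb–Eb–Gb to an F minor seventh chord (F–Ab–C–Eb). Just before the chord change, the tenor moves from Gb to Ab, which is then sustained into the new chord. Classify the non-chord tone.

The harmony at that moment is Cb major triad (Cb, Eb, Gb); Ab is not a chord tone.
It is approached by step up from Gb and then sustained as the same pitch into the next harmony.
Arriving early and becoming a chord tone when the harmony changes — an anticipation.

Ab is an anticipation.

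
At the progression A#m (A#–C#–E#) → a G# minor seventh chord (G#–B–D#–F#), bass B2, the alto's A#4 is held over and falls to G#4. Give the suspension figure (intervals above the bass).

At the second chord the bass is B2. The suspended A#4 lies a seventh above the bass; after resolving down by step to G#4, the interval above the bass becomes a sixth.
Suspension figures are named by those two intervals: 7–6.

7–6 suspension.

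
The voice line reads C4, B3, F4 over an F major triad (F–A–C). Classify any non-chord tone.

B3 is an escape tone.

The harmony at that moment is F major triad (F, A, C); B3 is not a chord tone.
It is approached by step down from C4 and left by leap up to F4.
Step in, leap out — an escape tone.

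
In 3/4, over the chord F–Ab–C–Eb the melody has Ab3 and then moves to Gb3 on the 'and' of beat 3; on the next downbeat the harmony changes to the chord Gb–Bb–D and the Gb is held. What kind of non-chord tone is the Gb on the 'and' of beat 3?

The harmony at that moment is F minor seventh chord (F, Ab, C, Eb); Gb3 is not a chord tone.
It is approached by step down from Ab3 and then sustained as the same pitch into the next harmony.
Arriving early and becoming a chord tone when the harmony changes — an anticipation.

Anticipation.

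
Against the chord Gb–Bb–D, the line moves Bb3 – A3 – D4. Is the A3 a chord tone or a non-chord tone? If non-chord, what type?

Non-chord tone — an escape tone.

The harmony at that moment is Gb augmented triad (Gb, Bb, D); A3 is not a chord tone.
It is approached by step down from Bb3 and left by leap up to D4.
Step in, leap out — an escape tone.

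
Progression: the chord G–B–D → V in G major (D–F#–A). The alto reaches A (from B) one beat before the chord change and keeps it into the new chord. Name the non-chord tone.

The harmony at that moment is G major triad (G, B, D); A is not a chord tone.
It is approached by step down from B and then sustained as the same pitch into the next harmony.
Arriving early and becoming a chord tone when the harmony changes — an anticipation.

A is an anticipation.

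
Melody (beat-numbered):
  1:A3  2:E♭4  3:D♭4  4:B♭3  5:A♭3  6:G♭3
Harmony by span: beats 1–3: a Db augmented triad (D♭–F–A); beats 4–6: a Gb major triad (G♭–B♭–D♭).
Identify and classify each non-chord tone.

The harmony at that moment is D♭ augmented triad (D♭, F, A); E♭4 is not a chord tone.
It is approached by leap up from A3 and left by step down to D♭4.
Leap in, step out — an appoggiatura.
The harmony at that moment is G♭ major triad (G♭, B♭, D♭); A♭3 is not a chord tone.
It is approached by step down from B♭3 and left by step down to G♭3.
Step in, step out in the same direction — a passing tone.

E♭4 (beat 2) — appoggiatura; A♭3 (beat 5) — passing tone.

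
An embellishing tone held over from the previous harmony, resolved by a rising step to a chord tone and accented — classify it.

Approach: by preparation — the pitch is first a chord tone, then held (tied or repeated) while the harmony changes under it. Departure: up by step. Metric position: strong.
A prepared dissonance that resolves upward by step — a retardation. (The same figure resolving downward would be a suspension.)

Retardation.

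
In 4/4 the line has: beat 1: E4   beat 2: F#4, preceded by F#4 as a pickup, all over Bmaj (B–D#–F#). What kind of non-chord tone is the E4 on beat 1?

The harmony at that moment is B major triad (B, D#, F#); E4 is not a chord tone.
It is approached by step down from F#4 and left by step up to F#4.
Step away and step back to the same note — a neighbor tone (lower neighbor).

Lower neighbor tone.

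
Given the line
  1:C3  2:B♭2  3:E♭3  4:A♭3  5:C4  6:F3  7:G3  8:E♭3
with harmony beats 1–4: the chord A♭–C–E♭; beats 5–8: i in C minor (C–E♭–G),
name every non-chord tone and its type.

B♭2 (beat 2) — escape tone; F3 (beat 6) — appoggiatura.

The harmony at that moment is A♭ major triad (A♭, C, E♭); B♭2 is not a chord tone.
It is approached by step down from C3 and left by leap up to E♭3.
Step in, leap out — an escape tone.
The harmony at that moment is C minor triad (C, E♭, G); F3 is not a chord tone.
It is approached by leap down from C4 and left by step up to G3.
Leap in, step out — an appoggiatura.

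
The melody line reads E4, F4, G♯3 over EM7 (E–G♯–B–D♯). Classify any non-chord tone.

F4 is an escape tone.

The harmony at that moment is E major seventh chord (E, G♯, B, D♯); F4 is not a chord tone.
It is approached by step up from E4 and left by leap down to G♯3.
Step in, leap out — an escape tone.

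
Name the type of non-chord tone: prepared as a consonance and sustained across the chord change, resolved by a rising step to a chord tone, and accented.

Retardation.

Approach: by preparation — the pitch is first a chord tone, then held (tied or repeated) while the harmony changes under it. Departure: up by step. Metric position: strong.
A prepared dissonance that resolves upward by step — a retardation. (The same figure resolving downward would be a suspension.)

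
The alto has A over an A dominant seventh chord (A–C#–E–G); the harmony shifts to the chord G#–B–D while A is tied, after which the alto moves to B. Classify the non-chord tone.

The harmony at that moment is G# diminished triad (G#, B, D); A is not a chord tone.
It is held over (the same pitch as the preceding A) and left by step up to B.
Held over from the previous chord and resolving up by step — a retardation.

A is a retardation.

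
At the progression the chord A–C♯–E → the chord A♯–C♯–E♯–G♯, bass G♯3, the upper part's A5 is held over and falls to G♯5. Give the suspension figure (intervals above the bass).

At the second chord the bass is G♯3. The suspended A5 lies a ninth above the bass; after resolving down by step to G♯5, the interval above the bass becomes an octave.
Suspension figures are named by those two intervals: 9–8.

9–8 suspension.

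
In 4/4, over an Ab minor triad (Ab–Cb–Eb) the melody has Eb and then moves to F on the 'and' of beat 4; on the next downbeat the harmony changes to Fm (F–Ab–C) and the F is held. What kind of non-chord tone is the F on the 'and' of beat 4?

Anticipation.

The harmony at that moment is Ab minor triad (Ab, Cb, Eb); F is not a chord tone.
It is approached by step up from Eb and then sustained as the same pitch into the next harmony.
Arriving early and becoming a chord tone when the harmony changes — an anticipation.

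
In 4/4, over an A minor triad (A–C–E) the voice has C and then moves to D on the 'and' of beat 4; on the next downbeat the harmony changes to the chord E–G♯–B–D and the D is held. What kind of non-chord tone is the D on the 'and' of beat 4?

Anticipation.

The harmony at that moment is A minor triad (A, C, E); D is not a chord tone.
It is approached by step up from C and then sustained as the same pitch into the next harmony.
Arriving early and becoming a chord tone when the harmony changes — an anticipation.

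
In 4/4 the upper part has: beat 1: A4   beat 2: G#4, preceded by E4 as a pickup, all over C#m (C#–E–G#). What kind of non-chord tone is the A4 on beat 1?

The harmony at that moment is C# minor triad (C#, E, G#); A4 is not a chord tone.
It is approached by leap up from E4 and left by step down to G#4.
Leap in, step out, metrically accented — an appoggiatura.

Appoggiatura.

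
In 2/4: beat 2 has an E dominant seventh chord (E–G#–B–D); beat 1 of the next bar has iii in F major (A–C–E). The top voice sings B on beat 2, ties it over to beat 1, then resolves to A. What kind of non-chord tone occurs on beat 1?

Suspension.

The harmony at that moment is A minor triad (A, C, E); B is not a chord tone.
It is held over (the same pitch as the preceding B) and left by step down to A.
Held over from the previous chord and resolving down by step — a suspension.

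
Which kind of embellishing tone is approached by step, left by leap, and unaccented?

Approach: by step. Departure: by leap. Metric position: weak.
Step in, leap out, from a weak position — an escape tone (échappée). (It is the mirror image of the appoggiatura, which leaps in and steps out on a strong beat.)

Escape tone.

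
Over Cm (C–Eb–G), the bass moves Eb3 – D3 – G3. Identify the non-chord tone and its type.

D3 is an escape tone.

The harmony at that moment is C minor triad (C, Eb, G); D3 is not a chord tone.
It is approached by step down from Eb3 and left by leap up to G3.
Step in, leap out — an escape tone.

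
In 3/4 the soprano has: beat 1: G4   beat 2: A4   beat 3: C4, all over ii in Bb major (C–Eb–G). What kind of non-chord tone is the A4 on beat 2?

Escape tone.

The harmony at that moment is C minor triad (C, Eb, G); A4 is not a chord tone.
It is approached by step up from G4 and left by leap down to C4.
Step in, leap out, on a weak beat — an escape tone.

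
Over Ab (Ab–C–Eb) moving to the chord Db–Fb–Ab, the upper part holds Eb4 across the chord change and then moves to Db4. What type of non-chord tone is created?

Eb4 is a suspension.

The harmony at that moment is Db minor triad (Db, Fb, Ab); Eb4 is not a chord tone.
It is held over (the same pitch as the preceding Eb4) and left by step down to Db4.
Held over from the previous chord and resolving down by step — a suspension.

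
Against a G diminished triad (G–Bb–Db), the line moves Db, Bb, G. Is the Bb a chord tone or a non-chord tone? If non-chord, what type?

Chord tone (the third of G diminished triad).

G diminished triad contains G, Bb, Db; Bb is the third, so it is a chord tone.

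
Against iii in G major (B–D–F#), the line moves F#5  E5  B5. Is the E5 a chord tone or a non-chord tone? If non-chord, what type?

Non-chord tone — an escape tone.

The harmony at that moment is B minor triad (B, D, F#); E5 is not a chord tone.
It is approached by step down from F#5 and left by leap up to B5.
Step in, leap out — an escape tone.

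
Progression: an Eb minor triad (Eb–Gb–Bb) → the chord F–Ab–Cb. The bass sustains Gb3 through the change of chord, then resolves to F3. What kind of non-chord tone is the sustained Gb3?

Gb3 is a suspension.

The harmony at that moment is F diminished triad (F, Ab, Cb); Gb3 is not a chord tone.
It is held over (the same pitch as the preceding Gb3) and left by step down to F3.
Held over from the previous chord and resolving down by step — a suspension.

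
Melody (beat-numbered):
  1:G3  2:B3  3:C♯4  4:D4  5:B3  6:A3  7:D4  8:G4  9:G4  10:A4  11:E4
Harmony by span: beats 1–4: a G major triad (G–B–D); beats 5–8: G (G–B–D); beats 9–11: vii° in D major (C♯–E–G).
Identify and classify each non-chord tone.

C♯4 (beat 3) — passing tone; A3 (beat 6) — escape tone; A4 (beat 10) — escape tone.

The harmony at that moment is G major triad (G, B, D); C♯4 is not a chord tone.
It is approached by step up from B3 and left by step up to D4.
Step in, step out in the same direction — a passing tone.
The harmony at that moment is G major triad (G, B, D); A3 is not a chord tone.
It is approached by step down from B3 and left by leap up to D4.
Step in, leap out — an escape tone.
The harmony at that moment is C♯ diminished triad (C♯, E, G); A4 is not a chord tone.
It is approached by step up from G4 and left by leap down to E4.
Step in, leap out — an escape tone.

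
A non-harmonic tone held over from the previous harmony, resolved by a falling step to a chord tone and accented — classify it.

Approach: by preparation — the pitch is first a chord tone, then held (tied or repeated) while the harmony changes under it. Departure: down by step. Metric position: strong.
A prepared dissonance that resolves downward by step — a suspension. (The same figure resolving upward would be a retardation.)

Suspension.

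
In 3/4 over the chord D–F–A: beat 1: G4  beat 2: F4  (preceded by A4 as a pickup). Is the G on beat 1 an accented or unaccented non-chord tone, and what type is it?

Accented passing tone.

The harmony at that moment is D minor triad (D, F, A); G4 is not a chord tone.
It is approached by step down from A4 and left by step down to F4.
Step in, step out in the same direction — a passing tone.
It falls on the downbeat, so it is accented.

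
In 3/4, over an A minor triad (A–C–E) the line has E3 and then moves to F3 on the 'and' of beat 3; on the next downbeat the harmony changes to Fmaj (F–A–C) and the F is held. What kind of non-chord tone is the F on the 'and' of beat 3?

Anticipation.

The harmony at that moment is A minor triad (A, C, E); F3 is not a chord tone.
It is approached by step up from E3 and then sustained as the same pitch into the next harmony.
Arriving early and becoming a chord tone when the harmony changes — an anticipation.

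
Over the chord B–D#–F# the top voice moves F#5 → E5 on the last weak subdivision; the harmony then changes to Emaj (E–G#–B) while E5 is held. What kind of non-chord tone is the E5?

The harmony at that moment is B major triad (B, D#, F#); E5 is not a chord tone.
It is approached by step down from F#5 and then sustained as the same pitch into the next harmony.
Arriving early and becoming a chord tone when the harmony changes — an anticipation.

E5 is an anticipation.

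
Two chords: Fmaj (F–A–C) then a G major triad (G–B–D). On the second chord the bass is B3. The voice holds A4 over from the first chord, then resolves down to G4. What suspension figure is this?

At the second chord the bass is B3. The suspended A4 lies a seventh above the bass; after resolving down by step to G4, the interval above the bass becomes a sixth.
Suspension figures are named by those two intervals: 7–6.

7–6 suspension.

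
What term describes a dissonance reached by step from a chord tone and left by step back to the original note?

Neighbor tone.

Approach: by step. Departure: by step in the opposite direction, back to the starting pitch.
Stepwise on both sides but reversing to return to the same chord tone — a neighbor tone. (Had it continued onward in the same direction it would be a passing tone instead.)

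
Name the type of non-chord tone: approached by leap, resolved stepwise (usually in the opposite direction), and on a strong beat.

Approach: by leap. Departure: by step. Metric position: strong.
Leap in, step out, in a metrically strong position — an appoggiatura. (It is the mirror image of the escape tone, which steps in and leaps out from a weak position.)

Appoggiatura.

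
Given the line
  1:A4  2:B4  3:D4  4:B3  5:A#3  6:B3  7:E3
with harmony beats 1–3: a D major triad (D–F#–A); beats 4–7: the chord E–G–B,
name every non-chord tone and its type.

B4 (beat 2) — escape tone; A#3 (beat 5) — neighbor tone.

The harmony at that moment is D major triad (D, F#, A); B4 is not a chord tone.
It is approached by step up from A4 and left by leap down to D4.
Step in, leap out — an escape tone.
The harmony at that moment is E minor triad (E, G, B); A#3 is not a chord tone.
It is approached by step down from B3 and left by step up to B3.
Step away and step back to the same note — a neighbor tone (lower neighbor).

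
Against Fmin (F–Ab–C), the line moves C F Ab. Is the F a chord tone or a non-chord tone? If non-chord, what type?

F minor triad contains F, Ab, C; F is the root, so it is a chord tone.

Chord tone (the root of F minor triad).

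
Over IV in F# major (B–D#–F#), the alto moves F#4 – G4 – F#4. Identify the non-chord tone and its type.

G4 is a neighbor tone.

The harmony at that moment is B major triad (B, D#, F#); G4 is not a chord tone.
It is approached by step up from F#4 and left by step down to F#4.
Step away and step back to the same note — a neighbor tone (upper neighbor).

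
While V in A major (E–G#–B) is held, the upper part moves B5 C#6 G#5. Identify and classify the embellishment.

The harmony at that moment is E major triad (E, G#, B); C#6 is not a chord tone.
It is approached by step up from B5 and left by leap down to G#5.
Step in, leap out — an escape tone.

C#6 is an escape tone.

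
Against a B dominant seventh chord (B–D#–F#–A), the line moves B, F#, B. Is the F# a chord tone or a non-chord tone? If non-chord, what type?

B dominant seventh chord contains B, D#, F#, A; F# is the fifth, so it is a chord tone.

Chord tone (the fifth of B dominant seventh chord).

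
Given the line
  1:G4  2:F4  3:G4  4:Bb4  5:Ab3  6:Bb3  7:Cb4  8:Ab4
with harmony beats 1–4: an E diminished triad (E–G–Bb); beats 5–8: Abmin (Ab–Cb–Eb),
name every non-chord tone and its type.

The harmony at that moment is E diminished triad (E, G, Bb); F4 is not a chord tone.
It is approached by step down from G4 and left by step up to G4.
Step away and step back to the same note — a neighbor tone (lower neighbor).
The harmony at that moment is Ab minor triad (Ab, Cb, Eb); Bb3 is not a chord tone.
It is approached by step up from Ab3 and left by step up to Cb4.
Step in, step out in the same direction — a passing tone.

F4 (beat 2) — neighbor tone; Bb3 (beat 6) — passing tone.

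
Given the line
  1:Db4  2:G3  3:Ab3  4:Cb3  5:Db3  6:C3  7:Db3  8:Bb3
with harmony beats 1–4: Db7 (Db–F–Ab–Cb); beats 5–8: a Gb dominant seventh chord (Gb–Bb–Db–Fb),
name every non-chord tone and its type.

G3 (beat 2) — appoggiatura; C3 (beat 6) — neighbor tone.

The harmony at that moment is Db dominant seventh chord (Db, F, Ab, Cb); G3 is not a chord tone.
It is approached by leap down from Db4 and left by step up to Ab3.
Leap in, step out — an appoggiatura.
The harmony at that moment is Gb dominant seventh chord (Gb, Bb, Db, Fb); C3 is not a chord tone.
It is approached by step down from Db3 and left by step up to Db3.
Step away and step back to the same note — a neighbor tone (lower neighbor).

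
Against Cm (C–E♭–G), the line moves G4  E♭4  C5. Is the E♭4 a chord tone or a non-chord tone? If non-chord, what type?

C minor triad contains C, E♭, G; E♭ is the third, so it is a chord tone.

Chord tone (the third of C minor triad).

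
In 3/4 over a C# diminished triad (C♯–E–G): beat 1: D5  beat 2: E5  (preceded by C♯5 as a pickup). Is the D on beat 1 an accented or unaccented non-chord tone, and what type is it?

The harmony at that moment is C♯ diminished triad (C♯, E, G); D5 is not a chord tone.
It is approached by step up from C♯5 and left by step up to E5.
Step in, step out in the same direction — a passing tone.
It falls on the downbeat, so it is accented.

Accented passing tone.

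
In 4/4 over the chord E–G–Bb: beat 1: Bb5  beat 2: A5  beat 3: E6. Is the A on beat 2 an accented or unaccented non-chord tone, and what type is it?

Unaccented escape tone.

The harmony at that moment is E diminished triad (E, G, Bb); A5 is not a chord tone.
It is approached by step down from Bb5 and left by leap up to E6.
Step in, leap out — an escape tone.
It falls on a weak beat, so it is unaccented.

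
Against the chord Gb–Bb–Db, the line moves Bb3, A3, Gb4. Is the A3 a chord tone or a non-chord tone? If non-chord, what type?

Non-chord tone — an escape tone.

The harmony at that moment is Gb major triad (Gb, Bb, Db); A3 is not a chord tone.
It is approached by step down from Bb3 and left by leap up to Gb4.
Step in, leap out — an escape tone.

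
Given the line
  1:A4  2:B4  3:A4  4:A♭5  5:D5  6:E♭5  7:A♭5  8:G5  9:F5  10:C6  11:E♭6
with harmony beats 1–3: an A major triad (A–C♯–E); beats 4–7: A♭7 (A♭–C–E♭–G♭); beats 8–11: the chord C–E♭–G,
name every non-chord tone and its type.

B4 (beat 2) — neighbor tone; D5 (beat 5) — appoggiatura; F5 (beat 9) — escape tone.

The harmony at that moment is A major triad (A, C♯, E); B4 is not a chord tone.
It is approached by step up from A4 and left by step down to A4.
Step away and step back to the same note — a neighbor tone (upper neighbor).
The harmony at that moment is A♭ dominant seventh chord (A♭, C, E♭, G♭); D5 is not a chord tone.
It is approached by leap down from A♭5 and left by step up to E♭5.
Leap in, step out — an appoggiatura.
The harmony at that moment is C minor triad (C, E♭, G); F5 is not a chord tone.
It is approached by step down from G5 and left by leap up to C6.
Step in, leap out — an escape tone.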